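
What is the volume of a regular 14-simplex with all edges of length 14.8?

Volume = 14.8^14 · √(15/2^14) / 14! ≈ 8396.37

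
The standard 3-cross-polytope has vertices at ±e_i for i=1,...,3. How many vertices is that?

The vertices are ±e_1, ..., ±e_3, so there are 2·3 = 6.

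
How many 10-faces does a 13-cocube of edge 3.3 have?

Number of 10-faces = 2^(10+1) · C(13,10+1) = 2048 · 78 = 159744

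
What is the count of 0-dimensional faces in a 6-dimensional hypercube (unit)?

An n-cube has C(n,k)·2^(n-k) k-faces. Here C(6,0)·2^6 = 1·64 = 64.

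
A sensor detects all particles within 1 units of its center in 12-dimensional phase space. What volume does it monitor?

The n-ball volume is π^(n/2)·r^n/Γ(n/2+1). With n=12, r=1: V = π^6/720 ≈ 1.33526.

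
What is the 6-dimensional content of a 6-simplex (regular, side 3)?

V_6 = √(7) · 3^6 / (6! · 2^(6/2)) ≈ 0.334853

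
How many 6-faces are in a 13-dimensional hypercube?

f_6(13-cube) = (13 choose 6) · 2^7 = 219648.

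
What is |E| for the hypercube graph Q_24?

Number of 1-faces = C(24,1)·2^(24-1) = 24·8388608 = 201326592.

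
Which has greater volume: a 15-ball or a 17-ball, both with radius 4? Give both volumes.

V_15(4) ≈ 4.09572e+08. V_17(4) ≈ 2.42204e+09. The 17-ball is larger.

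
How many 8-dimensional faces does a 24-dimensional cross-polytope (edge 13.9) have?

Each 8-face is the convex hull of 9 vertices, one chosen as ±e_i from each of 9 distinct axes: 2^9·C(24,9) = 669442048.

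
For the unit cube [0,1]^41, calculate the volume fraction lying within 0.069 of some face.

Shell fraction = 1 - (1-0.138)^41 ≈ 0.997731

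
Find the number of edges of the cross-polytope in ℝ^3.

f_1(3-orthoplex) = 2^2 · (3 choose 2) = 12.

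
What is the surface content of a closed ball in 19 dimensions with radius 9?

S_19(9) = 2·π^(19/2)·(9)^18 / Γ(19/2) = 1897492673384285184·π^9/425425 ≈ 1.32955e+17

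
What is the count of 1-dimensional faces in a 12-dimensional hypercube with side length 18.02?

Choose 1 of 12 axes to span the face (C(12,1) = 12 ways), then fix each of the remaining 11 coordinates at one of its two extreme values (2^11 = 2048 ways): 12·2048 = 24576.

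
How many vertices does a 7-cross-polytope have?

f_0(7-orthoplex) = 2^1 · (7 choose 1) = 14.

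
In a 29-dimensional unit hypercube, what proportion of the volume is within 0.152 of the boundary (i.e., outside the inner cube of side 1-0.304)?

1 - (1 - 2·0.152)^29 = 1 - 0.696^29 ≈ 0.999973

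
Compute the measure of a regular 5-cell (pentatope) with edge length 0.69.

V_4 = √(5) · 0.69^4 / (4! · 2^(4/2)) ≈ 0.00527971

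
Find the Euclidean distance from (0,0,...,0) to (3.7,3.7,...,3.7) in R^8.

The space diagonal of an n-cube of side s is s√n. Here 3.7·√8 ≈ 10.4652.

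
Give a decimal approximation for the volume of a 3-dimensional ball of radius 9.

V = 972·π ≈ 3053.63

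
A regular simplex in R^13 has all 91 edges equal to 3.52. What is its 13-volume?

V_13 = √(14) · 3.52^13 / (13! · 2^(13/2)) ≈ 8.45558e-05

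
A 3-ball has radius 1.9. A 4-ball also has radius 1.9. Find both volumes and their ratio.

V_3(1.9) ≈ 28.7309. V_4(1.9) ≈ 64.3108. Ratio V_3/V_4 ≈ 0.4468.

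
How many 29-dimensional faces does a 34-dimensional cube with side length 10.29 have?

Choose 29 of 34 axes to span the face (C(34,29) = 278256 ways), then fix each of the remaining 5 coordinates at one of its two extreme values (2^5 = 32 ways): 278256·32 = 8904192.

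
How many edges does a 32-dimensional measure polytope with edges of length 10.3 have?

An n-cube has n·2^(n-1) edges. With n = 32: 32·2147483648 = 68719476736.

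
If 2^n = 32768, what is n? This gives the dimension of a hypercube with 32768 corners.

Since 2^n = 32768, we have n = 15.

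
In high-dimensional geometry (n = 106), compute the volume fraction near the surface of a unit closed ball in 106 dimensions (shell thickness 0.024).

1 - (1-0.024)^106 ≈ 0.923848 ≈ 92.38%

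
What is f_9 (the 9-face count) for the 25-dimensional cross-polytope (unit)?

Each 9-face is the convex hull of 10 vertices, one chosen as ±e_i from each of 10 distinct axes: 2^10·C(25,10) = 3347210240.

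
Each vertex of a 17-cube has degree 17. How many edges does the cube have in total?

Each of the 2^17 = 131072 vertices has degree 17; total edges = 17·2^17/2 = 1114112.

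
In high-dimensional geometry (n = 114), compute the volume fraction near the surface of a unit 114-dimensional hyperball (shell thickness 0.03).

1 - (1-0.03)^114 ≈ 0.968956 ≈ 96.90%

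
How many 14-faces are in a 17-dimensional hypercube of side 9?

Choose 14 of 17 axes to span the face (C(17,14) = 680 ways), then fix each of the remaining 3 coordinates at one of its two extreme values (2^3 = 8 ways): 680·8 = 5440.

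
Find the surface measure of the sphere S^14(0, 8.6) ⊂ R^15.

S_15(8.6) = 2·π^(15/2)·(8.6)^14 / Γ(15/2) ≈ 6.92627e+13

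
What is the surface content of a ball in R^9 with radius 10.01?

The surface area of an n-ball is 2π^(n/2) r^(n-1) / Γ(n/2). For n=9, r=10.01: 2.99249e+09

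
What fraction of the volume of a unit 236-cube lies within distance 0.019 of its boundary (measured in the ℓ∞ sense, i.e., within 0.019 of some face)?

1 - (1 - 2·0.019)^236 = 1 - 0.962^236 ≈ 0.999893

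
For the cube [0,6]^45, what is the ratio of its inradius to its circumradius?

Ratio = (s/2)/(s√45/2) = 45^(-1/2) ≈ 0.149071.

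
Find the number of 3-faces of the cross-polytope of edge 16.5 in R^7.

Number of 3-faces = 2^(3+1) · C(7,3+1) = 16 · 35 = 560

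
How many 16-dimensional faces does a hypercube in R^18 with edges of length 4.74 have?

Choose 16 of 18 axes to span the face (C(18,16) = 153 ways), then fix each of the remaining 2 coordinates at one of its two extreme values (2^2 = 4 ways): 153·4 = 612.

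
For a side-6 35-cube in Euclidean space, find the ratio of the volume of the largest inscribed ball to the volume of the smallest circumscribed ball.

V_in/V_out = n^(-n/2) = 35^(-35/2) ≈ 9.52378e-28.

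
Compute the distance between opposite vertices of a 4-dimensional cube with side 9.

Diagonal = √4 · 9 = 18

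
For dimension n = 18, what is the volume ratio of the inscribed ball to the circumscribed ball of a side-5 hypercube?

Volume scales as r^n, and r_in/r_out = 1/√18, giving (1/√18)^18 ≈ 5.04136e-12.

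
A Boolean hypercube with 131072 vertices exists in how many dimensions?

The n-cube has 2^n vertices, and 131072 = 2^17, so n = 17.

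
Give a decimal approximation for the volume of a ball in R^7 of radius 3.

Volume = π^{7/2}·(3)^7/Γ(9/2) = 11664·π^3/35 ≈ 10333.1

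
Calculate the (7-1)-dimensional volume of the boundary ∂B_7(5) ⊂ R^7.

|∂B_7(5)| = 50000·π^3/3 ≈ 516771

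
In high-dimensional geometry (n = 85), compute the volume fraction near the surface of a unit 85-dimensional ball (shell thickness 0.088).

1 - (1-0.088)^85 ≈ 0.999602 ≈ 99.9602%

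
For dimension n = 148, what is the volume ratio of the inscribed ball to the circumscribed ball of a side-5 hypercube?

The radii are 5/2 and 5√148/2, so the volume ratio is (1/√148)^148 = 148^{-148/2} ≈ 2.51555e-161.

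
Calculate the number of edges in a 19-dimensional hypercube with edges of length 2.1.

Each of the 2^19 = 524288 vertices has degree 19; total edges = 19·2^19/2 = 4980736.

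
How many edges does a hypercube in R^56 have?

An n-cube has n·2^(n-1) edges. With n = 56: 56·36028797018963968 = 2017612633061982208.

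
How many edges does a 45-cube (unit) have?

Number of 1-faces = C(45,1)·2^(45-1) = 45·17592186044416 = 791648371998720.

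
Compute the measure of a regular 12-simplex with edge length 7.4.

For a regular n-simplex with edge a, V = (a^n / n!)·√((n+1)/2^n). With a=7.4, n=12: V ≈ 3.17129.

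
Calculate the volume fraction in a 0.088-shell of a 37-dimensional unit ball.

Shell fraction = 1 - (1-0.088)^37 ≈ 0.966901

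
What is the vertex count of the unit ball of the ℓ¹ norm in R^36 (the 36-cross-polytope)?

The vertices are ±e_1, ..., ±e_36, so there are 2·36 = 72.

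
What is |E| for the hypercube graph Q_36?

An n-cube has n·2^(n-1) edges. With n = 36: 36·34359738368 = 1236950581248.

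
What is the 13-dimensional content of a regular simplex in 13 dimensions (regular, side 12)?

V_13 = √(14) · 12^13 / (13! · 2^(13/2)) ≈ 710.305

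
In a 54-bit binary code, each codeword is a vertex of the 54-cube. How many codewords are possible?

An n-cube has 2^n vertices; for n = 54 that is 2^54 = 18014398509481984.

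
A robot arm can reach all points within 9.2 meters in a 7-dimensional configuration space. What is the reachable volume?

V_7(9.2) = π^(7/2) · (9.2)^7 / Γ(7/2 + 1) ≈ 2.63569e+07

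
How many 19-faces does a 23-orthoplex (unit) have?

f_19(23-orthoplex) = 2^20 · (23 choose 20) = 1857028096.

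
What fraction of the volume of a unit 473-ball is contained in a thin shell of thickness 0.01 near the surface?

V(inner)/V(outer) = ((1-0.01)/1)^473 ≈ 0.008619, so the shell fraction is 0.991381.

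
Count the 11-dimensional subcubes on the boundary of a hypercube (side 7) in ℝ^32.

Choose 11 of 32 axes to span the face (C(32,11) = 129024480 ways), then fix each of the remaining 21 coordinates at one of its two extreme values (2^21 = 2097152 ways): 129024480·2097152 = 270583946280960.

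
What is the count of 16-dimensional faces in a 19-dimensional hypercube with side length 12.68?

f_16(19-cube) = (19 choose 16) · 2^3 = 7752.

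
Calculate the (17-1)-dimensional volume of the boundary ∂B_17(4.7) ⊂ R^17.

S_17(4.7) = 2·π^(17/2)·(4.7)^16 / Γ(17/2) ≈ 1.35886e+11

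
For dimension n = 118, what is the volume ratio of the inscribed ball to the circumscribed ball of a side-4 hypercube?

The radii are 4/2 and 4√118/2, so the volume ratio is (1/√118)^118 = 118^{-118/2} ≈ 5.74066e-123.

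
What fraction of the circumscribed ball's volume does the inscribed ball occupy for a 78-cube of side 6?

V_in / V_out = (r_in/r_out)^78 = (1/√78)^78 = 78^(-78/2) ≈ 1.61551e-74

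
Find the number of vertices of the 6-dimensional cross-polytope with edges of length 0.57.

An n-cross-polytope has 2n vertices; here n = 6, giving 12.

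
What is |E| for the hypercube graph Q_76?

Number of 1-faces = C(76,1)·2^(76-1) = 76·37778931862957161709568 = 2871198821584744289927168.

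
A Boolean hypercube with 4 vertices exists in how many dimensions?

Since 2^n = 4, we have n = 2.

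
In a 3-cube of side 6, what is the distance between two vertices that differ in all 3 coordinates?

||(6,6,...,6)|| = √(3)·6 ≈ 10.3923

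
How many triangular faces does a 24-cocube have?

Each 2-face is the convex hull of 3 vertices, one chosen as ±e_i from each of 3 distinct axes: 2^3·C(24,3) = 16192.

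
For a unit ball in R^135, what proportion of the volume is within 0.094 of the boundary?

V(inner)/V(outer) = ((1-0.094)/1)^135 ≈ 1.63e-06, so the shell fraction is 0.9999983696.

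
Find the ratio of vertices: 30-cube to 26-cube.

The 30-cube has 2^30 = 1073741824 vertices. The 26-cube has 2^26 = 67108864 vertices. Ratio: 1073741824/67108864 = 16.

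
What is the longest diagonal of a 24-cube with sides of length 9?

d = √(9² + 9² + ... + 9²) [24 terms] = √(24·9²) = 9√24 ≈ 44.0908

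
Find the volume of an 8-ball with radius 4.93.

The n-ball volume is π^(n/2)·r^n/Γ(n/2+1). With n=8, r=4.93: V ≈ 1.41633e+06.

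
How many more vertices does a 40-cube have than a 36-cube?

The 40-cube has 2^40 = 1099511627776 vertices. The 36-cube has 2^36 = 68719476736 vertices. Difference: 1099511627776 - 68719476736 = 1030792151040.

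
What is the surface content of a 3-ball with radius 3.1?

S_3(3.1) = 2·π^(3/2)·(3.1)^2 / Γ(3/2) = 4πr² = 4π·(3.1)² ≈ 120.763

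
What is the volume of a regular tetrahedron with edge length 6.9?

Volume = (√2/12) · 6.9³ = 38.7152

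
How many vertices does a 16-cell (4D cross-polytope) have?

The 4-dimensional cross-polytope has 2n = 2·4 = 8 vertices.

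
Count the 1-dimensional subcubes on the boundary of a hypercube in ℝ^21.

Number of 1-faces = C(21,1) · 2^(21-1) = 21 · 1048576 = 22020096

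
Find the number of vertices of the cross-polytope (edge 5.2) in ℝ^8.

An n-cross-polytope has 2^(k+1)·C(n,k+1) k-faces. Here 2^1·C(8,1) = 2·8 = 16.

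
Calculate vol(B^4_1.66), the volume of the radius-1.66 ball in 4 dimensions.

The n-ball volume is π^(n/2)·r^n/Γ(n/2+1). With n=4, r=1.66: V ≈ 37.4716.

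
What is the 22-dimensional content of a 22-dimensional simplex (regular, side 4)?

For a regular n-simplex with edge a, V = (a^n / n!)·√((n+1)/2^n). With a=4, n=22: V ≈ 3.66511e-11.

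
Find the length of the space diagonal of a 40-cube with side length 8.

d = √(8² + 8² + ... + 8²) [40 terms] = √(40·8²) = 8√40 ≈ 50.5964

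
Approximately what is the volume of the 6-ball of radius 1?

V = π^3/6 ≈ 5.16771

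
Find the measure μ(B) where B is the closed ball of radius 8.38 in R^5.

Volume = π^{5/2}·(8.38)^5/Γ(7/2) ≈ 217530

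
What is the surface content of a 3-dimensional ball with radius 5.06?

The surface area of an n-ball is 2π^(n/2) r^(n-1) / Γ(n/2). For n=3, r=5.06: 4πr² = 4π·(5.06)² ≈ 321.744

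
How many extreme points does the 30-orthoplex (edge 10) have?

The 30-dimensional cross-polytope has 2n = 2·30 = 60 vertices.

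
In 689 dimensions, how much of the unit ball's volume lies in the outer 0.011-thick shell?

V(inner)/V(outer) = ((1-0.011)/1)^689 ≈ 0.0004901, so the shell fraction is 0.99951.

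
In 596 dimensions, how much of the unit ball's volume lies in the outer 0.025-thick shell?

V(inner)/V(outer) = ((1-0.025)/1)^596 ≈ 2.797e-07, so the shell fraction is 0.9999997203.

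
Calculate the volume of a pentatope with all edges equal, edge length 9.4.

For a regular n-simplex with edge a, V = (a^n / n!)·√((n+1)/2^n). With a=9.4, n=4: V ≈ 181.855.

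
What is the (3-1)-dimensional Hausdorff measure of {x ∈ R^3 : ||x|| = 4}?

S = n·V_n(r)/r = 3·V_3(4)/4 (volume-to-surface relation), giving 4πr² = 4π·(4)² ≈ 201.062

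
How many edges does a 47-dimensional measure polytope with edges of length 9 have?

The 47-cube has n·2^(n-1) = 47·2^46 = 47·70368744177664 = 3307330976350208 edges.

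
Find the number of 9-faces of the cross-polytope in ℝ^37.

Number of 9-faces = 2^(9+1) · C(37,9+1) = 1024 · 348330136 = 356690059264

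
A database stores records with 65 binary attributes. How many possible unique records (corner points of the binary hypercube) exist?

Number of vertices = 2^65 = 36893488147419103232.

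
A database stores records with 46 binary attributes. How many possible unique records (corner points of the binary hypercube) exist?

An n-cube has 2^n vertices; for n = 46 that is 2^46 = 70368744177664.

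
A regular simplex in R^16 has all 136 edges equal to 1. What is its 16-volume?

V = (1^16 / 16!) · √((16+1) / 2^16) ≈ 7.69777e-16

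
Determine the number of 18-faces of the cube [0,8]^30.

f_18(30-cube) = (30 choose 18) · 2^12 = 354276249600.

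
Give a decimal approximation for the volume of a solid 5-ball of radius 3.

The n-ball volume is π^(n/2)·r^n/Γ(n/2+1). With n=5, r=3: V = 648·π^2/5 ≈ 1279.1.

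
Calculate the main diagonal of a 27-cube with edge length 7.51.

||(7.51,7.51,...,7.51)|| = √(27)·7.51 ≈ 39.0231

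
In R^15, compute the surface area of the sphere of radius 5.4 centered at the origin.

S_15(5.4) = 2·π^(15/2)·(5.4)^14 / Γ(15/2) ≈ 1.02573e+11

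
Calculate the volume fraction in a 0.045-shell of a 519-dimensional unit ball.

1 - (1-0.045)^519 ≈ 1 - 4.186e-11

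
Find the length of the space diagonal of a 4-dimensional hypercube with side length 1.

d = √(1² + 1² + ... + 1²) [4 terms] = √(4·1²) = 1√4 = 2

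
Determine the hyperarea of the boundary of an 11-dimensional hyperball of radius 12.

The surface area of an n-ball is 2π^(n/2) r^(n-1) / Γ(n/2). For n=11, r=12: 146767085568·π^5/35 ≈ 1.28325e+12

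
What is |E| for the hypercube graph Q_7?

Number of 1-faces = C(7,1)·2^(7-1) = 7·64 = 448.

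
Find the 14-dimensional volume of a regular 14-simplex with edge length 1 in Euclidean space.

V = (1^14 / 14!) · √((14+1) / 2^14) ≈ 3.47078e-13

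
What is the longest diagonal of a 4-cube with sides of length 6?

Diagonal = √4 · 6 = 12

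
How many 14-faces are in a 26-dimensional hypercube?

Choose 14 of 26 axes to span the face (C(26,14) = 9657700 ways), then fix each of the remaining 12 coordinates at one of its two extreme values (2^12 = 4096 ways): 9657700·4096 = 39557939200.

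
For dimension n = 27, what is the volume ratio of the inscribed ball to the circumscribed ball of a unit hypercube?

V_in/V_out = n^(-n/2) = 27^(-27/2) ≈ 4.74886e-20.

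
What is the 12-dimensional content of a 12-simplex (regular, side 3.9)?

Volume = 3.9^12 · √(13/2^12) / 12! ≈ 0.00145623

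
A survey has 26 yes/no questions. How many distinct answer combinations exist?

An n-cube has 2^n vertices; for n = 26 that is 2^26 = 67108864.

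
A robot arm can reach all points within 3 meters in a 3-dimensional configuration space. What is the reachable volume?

V_3(3) = π^(3/2) · (3)^3 / Γ(3/2 + 1) = 36·π ≈ 113.097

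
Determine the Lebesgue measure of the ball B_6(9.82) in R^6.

The n-ball volume is π^(n/2)·r^n/Γ(n/2+1). With n=6, r=9.82: V ≈ 4.63412e+06.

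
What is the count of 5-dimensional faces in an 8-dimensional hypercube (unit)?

Choose 5 of 8 axes to span the face (C(8,5) = 56 ways), then fix each of the remaining 3 coordinates at one of its two extreme values (2^3 = 8 ways): 56·8 = 448.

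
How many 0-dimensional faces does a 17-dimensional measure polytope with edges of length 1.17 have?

Choose 0 of 17 axes to span the face (C(17,0) = 1 way), then fix each of the remaining 17 coordinates at one of its two extreme values (2^17 = 131072 ways): 1·131072 = 131072.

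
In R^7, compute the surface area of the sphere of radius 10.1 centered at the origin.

The surface area of an n-ball is 2π^(n/2) r^(n-1) / Γ(n/2). For n=7, r=10.1: 3.5108e+07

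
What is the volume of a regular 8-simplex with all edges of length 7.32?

For a regular n-simplex with edge a, V = (a^n / n!)·√((n+1)/2^n). With a=7.32, n=8: V ≈ 38.3327.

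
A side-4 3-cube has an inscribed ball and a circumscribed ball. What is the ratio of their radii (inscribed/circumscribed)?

Ratio = (s/2)/(s√3/2) = 3^(-1/2) ≈ 0.57735.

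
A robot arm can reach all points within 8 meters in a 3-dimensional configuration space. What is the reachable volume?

The n-ball volume is π^(n/2)·r^n/Γ(n/2+1). With n=3, r=8: V = 2048·π/3 ≈ 2144.66.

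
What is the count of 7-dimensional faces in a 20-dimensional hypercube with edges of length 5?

Number of 7-faces = C(20,7) · 2^(20-7) = 77520 · 8192 = 635043840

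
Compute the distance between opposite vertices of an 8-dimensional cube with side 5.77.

||(5.77,5.77,...,5.77)|| = √(8)·5.77 ≈ 16.32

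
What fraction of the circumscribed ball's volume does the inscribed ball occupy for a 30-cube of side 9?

Volume scales as r^n, and r_in/r_out = 1/√30, giving (1/√30)^30 ≈ 6.96917e-23.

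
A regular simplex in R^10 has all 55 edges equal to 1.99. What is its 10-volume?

V = (1.99^10 / 10!) · √((10+1) / 2^10) ≈ 2.78172e-05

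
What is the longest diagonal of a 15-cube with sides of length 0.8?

d = √(0.8² + 0.8² + ... + 0.8²) [15 terms] = √(15·0.8²) = 0.8√15 ≈ 3.09839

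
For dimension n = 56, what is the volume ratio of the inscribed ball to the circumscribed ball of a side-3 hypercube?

Volume scales as r^n, and r_in/r_out = 1/√56, giving (1/√56)^56 ≈ 1.12392e-49.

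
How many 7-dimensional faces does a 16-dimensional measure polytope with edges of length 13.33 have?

Choose 7 of 16 axes to span the face (C(16,7) = 11440 ways), then fix each of the remaining 9 coordinates at one of its two extreme values (2^9 = 512 ways): 11440·512 = 5857280.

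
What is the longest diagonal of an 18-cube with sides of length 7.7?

The space diagonal of an n-cube of side s is s√n. Here 7.7·√18 ≈ 32.6683.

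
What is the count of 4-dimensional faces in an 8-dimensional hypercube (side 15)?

Number of 4-faces = C(8,4) · 2^(8-4) = 70 · 16 = 1120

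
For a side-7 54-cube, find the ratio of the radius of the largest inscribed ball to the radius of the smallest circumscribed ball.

r_in / r_out = (7/2) / (7√54/2) = 1/√54 ≈ 0.136083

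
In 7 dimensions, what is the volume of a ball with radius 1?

Volume = π^{7/2}·(1)^7/Γ(9/2) = 16·π^3/105 ≈ 4.72477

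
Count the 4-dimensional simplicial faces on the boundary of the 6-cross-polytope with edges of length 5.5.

f_4(6-orthoplex) = 2^5 · (6 choose 5) = 192.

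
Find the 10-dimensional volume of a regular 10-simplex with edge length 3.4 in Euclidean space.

V_10 = √(11) · 3.4^10 / (10! · 2^(10/2)) ≈ 0.0058962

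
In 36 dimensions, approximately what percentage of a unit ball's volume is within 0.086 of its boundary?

1 - (1-0.086)^36 ≈ 0.96073 ≈ 96.07%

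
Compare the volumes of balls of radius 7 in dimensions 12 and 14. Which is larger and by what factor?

V_12(7) ≈ 1.84818e+10, V_14(7) ≈ 4.06435e+11. The 14-ball is larger by a factor of 21.99.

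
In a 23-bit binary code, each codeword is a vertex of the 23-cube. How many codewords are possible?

Number of vertices = 2^23 = 8388608.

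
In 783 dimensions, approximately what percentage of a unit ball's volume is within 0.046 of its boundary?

1 - (1-0.046)^783 ≈ 1 - 9.691e-17 ≈ (100 - 1.11e-14)%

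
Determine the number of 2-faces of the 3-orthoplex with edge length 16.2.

f_2(3-orthoplex) = 2^3 · (3 choose 3) = 8.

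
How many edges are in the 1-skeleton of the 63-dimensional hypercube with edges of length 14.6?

Each of the 2^63 = 9223372036854775808 vertices has degree 63; total edges = 63·2^63/2 = 290536219160925437952.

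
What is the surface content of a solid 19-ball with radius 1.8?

S = n·V_n(r)/r = 19·V_19(1.8)/1.8 (volume-to-surface relation), giving 34853.5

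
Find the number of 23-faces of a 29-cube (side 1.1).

An n-cube has C(n,k)·2^(n-k) k-faces. Here C(29,23)·2^6 = 475020·64 = 30401280.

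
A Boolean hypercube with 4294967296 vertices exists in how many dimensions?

n = log_2(4294967296) = 32.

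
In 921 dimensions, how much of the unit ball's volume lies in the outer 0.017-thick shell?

Shell fraction = 1 - (1-0.017)^921 ≈ 0.9999998614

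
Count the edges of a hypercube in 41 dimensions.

Number of 1-faces = C(41,1)·2^(41-1) = 41·1099511627776 = 45079976738816.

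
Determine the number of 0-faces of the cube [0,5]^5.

Number of 0-faces = C(5,0) · 2^(5-0) = 1 · 32 = 32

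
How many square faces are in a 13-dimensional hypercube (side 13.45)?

f_2(13-cube) = (13 choose 2) · 2^11 = 159744.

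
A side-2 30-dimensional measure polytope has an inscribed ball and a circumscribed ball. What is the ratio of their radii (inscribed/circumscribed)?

r_in = 2/2 (half the side); r_out = 2√30/2 (half the diagonal). Ratio = 1/√30 ≈ 0.182574.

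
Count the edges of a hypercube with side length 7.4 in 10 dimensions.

An n-cube has n·2^(n-1) edges. With n = 10: 10·512 = 5120.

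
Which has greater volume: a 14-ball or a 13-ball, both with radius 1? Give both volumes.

V_14(1) ≈ 0.599265. V_13(1) ≈ 0.910629. The 13-ball is larger.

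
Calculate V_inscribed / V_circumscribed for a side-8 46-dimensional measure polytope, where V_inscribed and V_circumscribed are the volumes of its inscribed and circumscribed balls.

The radii are 8/2 and 8√46/2, so the volume ratio is (1/√46)^46 = 46^{-46/2} ≈ 5.70913e-39.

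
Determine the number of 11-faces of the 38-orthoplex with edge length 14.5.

An n-cross-polytope has 2^(k+1)·C(n,k+1) k-faces. Here 2^12·C(38,12) = 4096·2707475148 = 11089818206208.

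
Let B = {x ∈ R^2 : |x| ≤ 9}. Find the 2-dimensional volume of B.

The n-ball volume is π^(n/2)·r^n/Γ(n/2+1). With n=2, r=9: V = 81·π ≈ 254.469.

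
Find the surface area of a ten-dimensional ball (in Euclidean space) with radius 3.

|∂B_10(3)| = 6561·π^5/4 ≈ 501949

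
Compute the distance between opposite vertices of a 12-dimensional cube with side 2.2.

Diagonal = √12 · 2.2 ≈ 7.62102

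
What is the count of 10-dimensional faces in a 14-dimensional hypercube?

Choose 10 of 14 axes to span the face (C(14,10) = 1001 ways), then fix each of the remaining 4 coordinates at one of its two extreme values (2^4 = 16 ways): 1001·16 = 16016.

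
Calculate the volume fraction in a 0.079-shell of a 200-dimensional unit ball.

V(inner)/V(outer) = ((1-0.079)/1)^200 ≈ 7.111e-08, so the shell fraction is 0.9999999289.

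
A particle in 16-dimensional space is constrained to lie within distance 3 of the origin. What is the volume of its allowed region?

V = 4782969·π^8/4480 ≈ 1.01302e+07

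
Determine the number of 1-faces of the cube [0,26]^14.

Choose 1 of 14 axes to span the face (C(14,1) = 14 ways), then fix each of the remaining 13 coordinates at one of its two extreme values (2^13 = 8192 ways): 14·8192 = 114688.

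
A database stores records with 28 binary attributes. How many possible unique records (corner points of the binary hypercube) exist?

Each vertex is a binary string of length 28, so there are 2^28 = 268435456.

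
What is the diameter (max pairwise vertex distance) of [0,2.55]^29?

d = √(2.55² + 2.55² + ... + 2.55²) [29 terms] = √(29·2.55²) = 2.55√29 ≈ 13.7322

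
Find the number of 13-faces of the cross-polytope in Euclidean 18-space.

f_13(18-orthoplex) = 2^14 · (18 choose 14) = 50135040.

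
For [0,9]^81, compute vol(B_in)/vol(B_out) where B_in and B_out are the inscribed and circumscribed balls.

Volume scales as r^n, and r_in/r_out = 1/√81, giving (1/√81)^81 ≈ 5.08577e-78.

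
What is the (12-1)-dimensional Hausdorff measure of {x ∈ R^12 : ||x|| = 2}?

|∂B_12(2)| = 512·π^6/15 ≈ 32815.4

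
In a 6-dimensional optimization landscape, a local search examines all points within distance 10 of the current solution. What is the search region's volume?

V = 500000·π^3/3 ≈ 5.16771e+06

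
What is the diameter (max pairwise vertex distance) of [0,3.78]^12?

The space diagonal of an n-cube of side s is s√n. Here 3.78·√12 ≈ 13.0943.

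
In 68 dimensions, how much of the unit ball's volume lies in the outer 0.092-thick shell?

Shell fraction = 1 - (1-0.092)^68 ≈ 0.998588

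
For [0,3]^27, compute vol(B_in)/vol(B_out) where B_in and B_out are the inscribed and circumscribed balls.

V_in / V_out = (r_in/r_out)^27 = (1/√27)^27 = 27^(-27/2) ≈ 4.74886e-20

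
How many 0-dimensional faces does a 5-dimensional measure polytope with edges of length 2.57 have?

Number of 0-faces = C(5,0) · 2^(5-0) = 1 · 32 = 32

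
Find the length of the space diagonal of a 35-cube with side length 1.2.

The space diagonal of an n-cube of side s is s√n. Here 1.2·√35 ≈ 7.0993.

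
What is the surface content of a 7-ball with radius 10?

S_7(10) = 2·π^(7/2)·(10)^6 / Γ(7/2) = 3200000·π^3/3 ≈ 3.30734e+07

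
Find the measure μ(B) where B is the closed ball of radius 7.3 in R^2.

Volume = π^{2/2}·(7.3)^2/Γ(2) ≈ 167.415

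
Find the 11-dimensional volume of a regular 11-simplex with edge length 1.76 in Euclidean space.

V_11 = √(12) · 1.76^11 / (11! · 2^(11/2)) ≈ 9.62519e-07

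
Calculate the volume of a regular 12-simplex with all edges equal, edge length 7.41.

V = (7.41^12 / 12!) · √((12+1) / 2^12) ≈ 3.2231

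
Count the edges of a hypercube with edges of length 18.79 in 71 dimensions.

Each of the 2^71 = 2361183241434822606848 vertices has degree 71; total edges = 71·2^71/2 = 83822005070936202543104.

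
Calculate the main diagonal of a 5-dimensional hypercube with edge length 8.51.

d = √(8.51² + 8.51² + ... + 8.51²) [5 terms] = √(5·8.51²) = 8.51√5 ≈ 19.0289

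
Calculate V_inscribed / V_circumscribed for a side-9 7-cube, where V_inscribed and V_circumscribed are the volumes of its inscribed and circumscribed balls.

V_in/V_out = n^(-n/2) = 7^(-7/2) ≈ 0.00110194.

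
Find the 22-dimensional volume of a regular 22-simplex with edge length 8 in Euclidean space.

V_22 = √(23) · 8^22 / (22! · 2^(22/2)) ≈ 0.000153726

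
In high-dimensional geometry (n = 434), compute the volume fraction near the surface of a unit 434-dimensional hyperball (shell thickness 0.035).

1 - (1-0.035)^434 ≈ 0.9999998073 ≈ 99.999981%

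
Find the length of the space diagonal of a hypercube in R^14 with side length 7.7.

Diagonal = √14 · 7.7 ≈ 28.8108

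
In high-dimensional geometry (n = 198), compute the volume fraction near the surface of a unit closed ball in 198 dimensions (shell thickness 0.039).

1 - (1-0.039)^198 ≈ 0.99962 ≈ 99.9620%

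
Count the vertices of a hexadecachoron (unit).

Number of vertices = 2n = 8.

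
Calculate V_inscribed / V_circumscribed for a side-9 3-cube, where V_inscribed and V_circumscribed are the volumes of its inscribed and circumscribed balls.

V_in/V_out = n^(-n/2) = 3^(-3/2) ≈ 0.19245.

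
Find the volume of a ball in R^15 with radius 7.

V_15(7) = π^(15/2) · (7)^15 / Γ(15/2 + 1) = 173625106649344·π^7/289575 ≈ 1.81093e+12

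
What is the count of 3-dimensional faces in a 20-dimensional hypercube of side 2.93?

An n-cube has C(n,k)·2^(n-k) k-faces. Here C(20,3)·2^17 = 1140·131072 = 149422080.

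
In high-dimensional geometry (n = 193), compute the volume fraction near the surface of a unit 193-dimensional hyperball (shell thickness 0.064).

1 - (1-0.064)^193 ≈ 0.9999971408 ≈ 99.999714%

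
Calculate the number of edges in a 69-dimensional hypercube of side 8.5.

Each of the 2^69 = 590295810358705651712 vertices has degree 69; total edges = 69·2^69/2 = 20365205457375344984064.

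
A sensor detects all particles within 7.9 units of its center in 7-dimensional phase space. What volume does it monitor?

The n-ball volume is π^(n/2)·r^n/Γ(n/2+1). With n=7, r=7.9: V ≈ 9.0734e+06.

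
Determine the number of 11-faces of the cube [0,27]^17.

f_11(17-cube) = (17 choose 11) · 2^6 = 792064.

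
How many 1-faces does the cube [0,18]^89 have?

The 89-cube has n·2^(n-1) = 89·2^88 = 89·309485009821345068724781056 = 27544165874099711116505513984 edges.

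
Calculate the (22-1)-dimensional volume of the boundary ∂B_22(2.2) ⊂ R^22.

|∂B_22(2.2)| ≈ 2.51647e+06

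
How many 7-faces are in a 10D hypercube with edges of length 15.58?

f_7(10-cube) = (10 choose 7) · 2^3 = 960.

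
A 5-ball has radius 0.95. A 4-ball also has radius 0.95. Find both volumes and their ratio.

V_5(0.95) ≈ 4.07302. V_4(0.95) ≈ 4.01943. Ratio V_5/V_4 ≈ 1.013.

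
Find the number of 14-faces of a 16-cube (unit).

Number of 14-faces = C(16,14) · 2^(16-14) = 120 · 4 = 480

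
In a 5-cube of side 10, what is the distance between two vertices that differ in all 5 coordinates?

||(10,10,...,10)|| = √(5)·10 ≈ 22.3607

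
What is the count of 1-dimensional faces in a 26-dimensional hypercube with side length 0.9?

An n-cube has C(n,k)·2^(n-k) k-faces. Here C(26,1)·2^25 = 26·33554432 = 872415232.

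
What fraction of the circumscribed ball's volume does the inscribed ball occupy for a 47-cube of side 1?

V_in/V_out = n^(-n/2) = 47^(-47/2) ≈ 5.07809e-40.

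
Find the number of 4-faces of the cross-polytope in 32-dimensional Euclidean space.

f_4(32-orthoplex) = 2^5 · (32 choose 5) = 6444032.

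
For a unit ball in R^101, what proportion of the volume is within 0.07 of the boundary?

Shell fraction = 1 - (1-0.07)^101 ≈ 0.999344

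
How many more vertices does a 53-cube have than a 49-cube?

The 53-cube has 2^53 = 9007199254740992 vertices. The 49-cube has 2^49 = 562949953421312 vertices. Difference: 9007199254740992 - 562949953421312 = 8444249301319680.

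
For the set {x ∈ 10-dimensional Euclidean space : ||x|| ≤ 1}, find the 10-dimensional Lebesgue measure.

Volume = π^{10/2}·(1)^10/Γ(6) = π^5/120 ≈ 2.55016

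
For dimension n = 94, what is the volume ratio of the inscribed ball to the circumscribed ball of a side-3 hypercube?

V_in / V_out = (r_in/r_out)^94 = (1/√94)^94 = 94^(-94/2) ≈ 1.83228e-93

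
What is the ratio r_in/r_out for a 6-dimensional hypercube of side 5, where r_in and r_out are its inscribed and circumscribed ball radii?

For an n-cube of any side s, the inradius is s/2 and the circumradius is s√n/2, so the ratio is 1/√6 ≈ 0.408248.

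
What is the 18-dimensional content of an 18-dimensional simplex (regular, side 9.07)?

For a regular n-simplex with edge a, V = (a^n / n!)·√((n+1)/2^n). With a=9.07, n=18: V ≈ 0.229455.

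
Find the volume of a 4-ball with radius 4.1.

The n-ball volume is π^(n/2)·r^n/Γ(n/2+1). With n=4, r=4.1: V ≈ 1394.46.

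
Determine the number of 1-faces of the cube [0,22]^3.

An n-cube has C(n,k)·2^(n-k) k-faces. Here C(3,1)·2^2 = 3·4 = 12.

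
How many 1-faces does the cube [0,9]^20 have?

Each of the 2^20 = 1048576 vertices has degree 20; total edges = 20·2^20/2 = 10485760.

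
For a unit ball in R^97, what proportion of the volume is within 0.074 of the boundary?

1 - (1-0.074)^97 ≈ 0.999423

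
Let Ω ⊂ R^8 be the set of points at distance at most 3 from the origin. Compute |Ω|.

The n-ball volume is π^(n/2)·r^n/Γ(n/2+1). With n=8, r=3: V = 2187·π^4/8 ≈ 26629.2.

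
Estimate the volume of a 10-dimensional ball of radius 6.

V = 2519424·π^5/5 ≈ 1.54199e+08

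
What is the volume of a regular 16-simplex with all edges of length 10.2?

V = (10.2^16 / 16!) · √((16+1) / 2^16) ≈ 10.5674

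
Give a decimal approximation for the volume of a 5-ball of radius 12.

The n-ball volume is π^(n/2)·r^n/Γ(n/2+1). With n=5, r=12: V = 663552·π^2/5 ≈ 1.3098e+06.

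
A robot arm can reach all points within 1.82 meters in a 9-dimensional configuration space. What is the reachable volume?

Volume = π^{9/2}·(1.82)^9/Γ(11/2) ≈ 722.703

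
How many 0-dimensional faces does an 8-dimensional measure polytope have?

Number of 0-faces = C(8,0) · 2^(8-0) = 1 · 256 = 256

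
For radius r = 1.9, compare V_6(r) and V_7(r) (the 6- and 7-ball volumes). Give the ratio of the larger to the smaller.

V_6(1.9) ≈ 243.12, V_7(1.9) ≈ 422.333. The 7-ball is larger by a factor of 1.737.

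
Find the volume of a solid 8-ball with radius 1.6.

Volume = π^{8/2}·(1.6)^8/Γ(5) ≈ 174.32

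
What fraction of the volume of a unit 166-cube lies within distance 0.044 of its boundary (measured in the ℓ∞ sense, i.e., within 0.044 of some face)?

The inner cube has side 1-2·0.044 = 0.912 and volume (0.912)^166 ≈ 2.286e-07, so the shell holds 0.9999997714 of the volume.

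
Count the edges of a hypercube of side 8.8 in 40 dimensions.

Number of 1-faces = C(40,1)·2^(40-1) = 40·549755813888 = 21990232555520.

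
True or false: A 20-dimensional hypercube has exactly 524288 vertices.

False. The 20-cube has 2^20 = 1048576 vertices.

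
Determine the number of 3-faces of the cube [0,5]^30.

f_3(30-cube) = (30 choose 3) · 2^27 = 544923975680.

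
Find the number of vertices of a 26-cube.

The 26-cube has 2^26 = 67108864 vertices.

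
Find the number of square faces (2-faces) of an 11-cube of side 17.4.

f_2(11-cube) = (11 choose 2) · 2^9 = 28160.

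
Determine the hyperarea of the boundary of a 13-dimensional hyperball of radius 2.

The surface area of an n-ball is 2π^(n/2) r^(n-1) / Γ(n/2). For n=13, r=2: 524288·π^6/10395 ≈ 48489.2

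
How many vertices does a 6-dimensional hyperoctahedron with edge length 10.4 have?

Each 0-face is the convex hull of 1 vertex, one chosen as ±e_i from each of 1 distinct axis: 2^1·C(6,1) = 12.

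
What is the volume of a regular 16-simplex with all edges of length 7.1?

For a regular n-simplex with edge a, V = (a^n / n!)·√((n+1)/2^n). With a=7.1, n=16: V ≈ 0.0320995.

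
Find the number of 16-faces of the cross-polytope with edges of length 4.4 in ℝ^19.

Number of 16-faces = 2^(16+1) · C(19,16+1) = 131072 · 171 = 22413312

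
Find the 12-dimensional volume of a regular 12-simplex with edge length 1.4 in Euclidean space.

Volume = 1.4^12 · √(13/2^12) / 12! ≈ 6.66793e-09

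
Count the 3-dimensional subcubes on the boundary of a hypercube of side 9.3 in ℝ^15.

f_3(15-cube) = (15 choose 3) · 2^12 = 1863680.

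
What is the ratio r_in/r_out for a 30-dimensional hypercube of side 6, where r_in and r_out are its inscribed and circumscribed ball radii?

r_in / r_out = (6/2) / (6√30/2) = 1/√30 ≈ 0.182574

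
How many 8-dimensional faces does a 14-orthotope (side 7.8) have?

An n-cube has C(n,k)·2^(n-k) k-faces. Here C(14,8)·2^6 = 3003·64 = 192192.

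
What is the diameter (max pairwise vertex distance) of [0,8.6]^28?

The space diagonal of an n-cube of side s is s√n. Here 8.6·√28 ≈ 45.5069.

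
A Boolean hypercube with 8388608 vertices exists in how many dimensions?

Since 2^n = 8388608, we have n = 23.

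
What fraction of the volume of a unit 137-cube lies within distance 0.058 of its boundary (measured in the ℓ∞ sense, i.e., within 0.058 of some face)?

1 - (1 - 2·0.058)^137 = 1 - 0.884^137 ≈ 0.9999999539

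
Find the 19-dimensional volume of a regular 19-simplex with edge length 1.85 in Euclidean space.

V_19 = √(20) · 1.85^19 / (19! · 2^(19/2)) ≈ 6.05199e-15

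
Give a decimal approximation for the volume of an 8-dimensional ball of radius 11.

V_8(11) = π^(8/2) · (11)^8 / Γ(8/2 + 1) = 214358881·π^4/24 ≈ 8.70021e+08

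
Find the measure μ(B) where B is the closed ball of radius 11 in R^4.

V = 14641·π^2/2 ≈ 72250.4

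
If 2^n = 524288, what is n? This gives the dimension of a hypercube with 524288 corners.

2^n = 524288 ⇒ n = log_2(524288) = 19.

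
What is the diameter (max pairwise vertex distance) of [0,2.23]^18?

Diagonal = √18 · 2.23 ≈ 9.46109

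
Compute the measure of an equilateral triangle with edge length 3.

Area = (√3/4) · 3² = 3.89711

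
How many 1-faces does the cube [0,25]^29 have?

The 29-cube has n·2^(n-1) = 29·2^28 = 29·268435456 = 7784628224 edges.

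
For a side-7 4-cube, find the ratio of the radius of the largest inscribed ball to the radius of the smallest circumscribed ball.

Ratio = (s/2)/(s√4/2) = 4^(-1/2) ≈ 0.5.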